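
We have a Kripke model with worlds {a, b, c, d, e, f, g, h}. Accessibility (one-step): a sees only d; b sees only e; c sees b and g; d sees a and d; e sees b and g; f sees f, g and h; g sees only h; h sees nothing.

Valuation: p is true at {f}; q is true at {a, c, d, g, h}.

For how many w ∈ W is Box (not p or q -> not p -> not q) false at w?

6

a: successors {d}; not p or q -> not p -> not q there: d:F. ✗
b: successors {e}; not p or q -> not p -> not q there: e:T. ✓
c: successors {b, g}; not p or q -> not p -> not q there: b:T, g:F. ✗
d: successors {a, d}; not p or q -> not p -> not q there: a:F, d:F. ✗
e: successors {b, g}; not p or q -> not p -> not q there: b:T, g:F. ✗
f: successors {f, g, h}; not p or q -> not p -> not q there: f:T, g:F, h:F. ✗
g: successors {h}; not p or q -> not p -> not q there: h:F. ✗
h: no successors, so Box (not p or q -> not p -> not q) holds vacuously. ✓
Satisfying worlds: {b, h}.
So Box (not p or q -> not p -> not q) fails at the other 6 worlds.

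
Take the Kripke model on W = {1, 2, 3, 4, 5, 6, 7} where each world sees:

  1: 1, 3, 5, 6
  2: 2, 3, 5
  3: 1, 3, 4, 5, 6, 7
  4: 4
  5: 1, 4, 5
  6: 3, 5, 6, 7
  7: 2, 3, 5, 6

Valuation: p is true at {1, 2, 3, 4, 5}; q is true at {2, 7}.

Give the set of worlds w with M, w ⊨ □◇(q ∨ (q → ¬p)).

{1, 2, 3, 4, 5, 6, 7}

1: successors {1, 3, 5, 6}; ◇(q ∨ (q → ¬p)) there: 1:T, 3:T, 5:T, 6:T. ✓
2: successors {2, 3, 5}; ◇(q ∨ (q → ¬p)) there: 2:T, 3:T, 5:T. ✓
3: successors {1, 3, 4, 5, 6, 7}; ◇(q ∨ (q → ¬p)) there: 1:T, 3:T, 4:T, 5:T, 6:T, 7:T. ✓
4: successors {4}; ◇(q ∨ (q → ¬p)) there: 4:T. ✓
5: successors {1, 4, 5}; ◇(q ∨ (q → ¬p)) there: 1:T, 4:T, 5:T. ✓
6: successors {3, 5, 6, 7}; ◇(q ∨ (q → ¬p)) there: 3:T, 5:T, 6:T, 7:T. ✓
7: successors {2, 3, 5, 6}; ◇(q ∨ (q → ¬p)) there: 2:T, 3:T, 5:T, 6:T. ✓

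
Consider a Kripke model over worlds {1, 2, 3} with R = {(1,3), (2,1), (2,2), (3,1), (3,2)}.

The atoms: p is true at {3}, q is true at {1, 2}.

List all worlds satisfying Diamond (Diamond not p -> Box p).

1: successors {3}; Diamond not p -> Box p there: 3:F. ✗
2: successors {1, 2}; Diamond not p -> Box p there: 1:T, 2:F. ✓
3: successors {1, 2}; Diamond not p -> Box p there: 1:T, 2:F. ✓

{2, 3}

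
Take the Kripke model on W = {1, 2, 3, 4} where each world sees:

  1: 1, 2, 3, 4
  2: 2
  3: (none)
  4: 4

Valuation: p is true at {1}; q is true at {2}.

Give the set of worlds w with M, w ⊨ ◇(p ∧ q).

∅

1: successors {1, 2, 3, 4}; p ∧ q there: 1:F, 2:F, 3:F, 4:F. ✗
2: successors {2}; p ∧ q there: 2:F. ✗
3: no successors, so ◇(p ∧ q) fails. ✗
4: successors {4}; p ∧ q there: 4:F. ✗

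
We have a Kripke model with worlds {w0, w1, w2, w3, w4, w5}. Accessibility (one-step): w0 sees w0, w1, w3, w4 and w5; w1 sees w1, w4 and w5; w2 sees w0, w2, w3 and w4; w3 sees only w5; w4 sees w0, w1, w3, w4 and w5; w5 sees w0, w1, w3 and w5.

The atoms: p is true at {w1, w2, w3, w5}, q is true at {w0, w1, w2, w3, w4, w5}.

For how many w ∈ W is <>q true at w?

6

w0: successors {w0, w1, w3, w4, w5}; q there: w0:T, w1:T, w3:T, w4:T, w5:T. ✓
w1: successors {w1, w4, w5}; q there: w1:T, w4:T, w5:T. ✓
w2: successors {w0, w2, w3, w4}; q there: w0:T, w2:T, w3:T, w4:T. ✓
w3: successors {w5}; q there: w5:T. ✓
w4: successors {w0, w1, w3, w4, w5}; q there: w0:T, w1:T, w3:T, w4:T, w5:T. ✓
w5: successors {w0, w1, w3, w5}; q there: w0:T, w1:T, w3:T, w5:T. ✓
Satisfying worlds: {w0, w1, w2, w3, w4, w5}.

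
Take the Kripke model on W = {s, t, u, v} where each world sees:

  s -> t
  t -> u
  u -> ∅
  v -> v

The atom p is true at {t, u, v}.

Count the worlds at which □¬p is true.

s: successors {t}; ¬p there: t:F. ✗
t: successors {u}; ¬p there: u:F. ✗
u: no successors, so □¬p holds vacuously. ✓
v: successors {v}; ¬p there: v:F. ✗
Satisfying worlds: {u}.

1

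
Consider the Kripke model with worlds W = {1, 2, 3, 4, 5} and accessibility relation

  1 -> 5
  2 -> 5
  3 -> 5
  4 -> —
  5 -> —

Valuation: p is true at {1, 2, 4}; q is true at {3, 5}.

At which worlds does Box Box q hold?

{1, 2, 3, 4, 5}

1: successors {5}; Box q there: 5:T. ✓
2: successors {5}; Box q there: 5:T. ✓
3: successors {5}; Box q there: 5:T. ✓
4: no successors, so Box Box q holds vacuously. ✓
5: no successors, so Box Box q holds vacuously. ✓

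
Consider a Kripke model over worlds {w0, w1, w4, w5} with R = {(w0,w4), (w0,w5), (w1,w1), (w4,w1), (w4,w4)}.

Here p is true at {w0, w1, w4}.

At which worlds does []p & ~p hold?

{w5}

w0: []p is F, ~p is F. ✗
w1: []p is T, ~p is F. ✗
w4: []p is T, ~p is F. ✗
w5: []p is T, ~p is T. ✓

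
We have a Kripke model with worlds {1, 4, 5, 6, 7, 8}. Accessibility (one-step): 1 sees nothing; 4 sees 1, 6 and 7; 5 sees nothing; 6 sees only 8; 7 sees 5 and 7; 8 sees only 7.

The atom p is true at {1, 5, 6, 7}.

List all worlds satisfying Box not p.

1: no successors, so Box not p holds vacuously. ✓
4: successors {1, 6, 7}; not p there: 1:F, 6:F, 7:F. ✗
5: no successors, so Box not p holds vacuously. ✓
6: successors {8}; not p there: 8:T. ✓
7: successors {5, 7}; not p there: 5:F, 7:F. ✗
8: successors {7}; not p there: 7:F. ✗

{1, 5, 6}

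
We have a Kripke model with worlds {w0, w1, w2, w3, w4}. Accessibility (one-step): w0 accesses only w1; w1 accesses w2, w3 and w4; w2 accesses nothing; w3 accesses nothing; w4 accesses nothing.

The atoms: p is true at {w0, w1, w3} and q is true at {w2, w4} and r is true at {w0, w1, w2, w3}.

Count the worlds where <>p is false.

3

w0: successors {w1}; p there: w1:T. ✓
w1: successors {w2, w3, w4}; p there: w2:F, w3:T, w4:F. ✓
w2: no successors, so <>p fails. ✗
w3: no successors, so <>p fails. ✗
w4: no successors, so <>p fails. ✗
Satisfying worlds: {w0, w1}.
So <>p fails at the other 3 worlds.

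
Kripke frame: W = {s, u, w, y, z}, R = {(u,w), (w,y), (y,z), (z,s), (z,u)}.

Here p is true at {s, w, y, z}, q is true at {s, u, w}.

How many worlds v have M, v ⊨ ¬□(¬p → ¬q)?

1

s: □(¬p → ¬q) is T. ✗
u: □(¬p → ¬q) is T. ✗
w: □(¬p → ¬q) is T. ✗
y: □(¬p → ¬q) is T. ✗
z: □(¬p → ¬q) is F. ✓
Satisfying worlds: {z}.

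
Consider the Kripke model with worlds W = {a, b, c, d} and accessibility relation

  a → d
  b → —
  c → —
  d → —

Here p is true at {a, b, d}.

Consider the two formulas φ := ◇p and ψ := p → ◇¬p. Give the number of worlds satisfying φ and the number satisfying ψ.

For ◇p:
a: successors {d}; p there: d:T. ✓
b: no successors, so ◇p fails. ✗
c: no successors, so ◇p fails. ✗
d: no successors, so ◇p fails. ✗
— 1 world.
For p → ◇¬p:
a: p is T, ◇¬p is F. ✗
b: p is T, ◇¬p is F. ✗
c: p is F, ◇¬p is F. ✓
d: p is T, ◇¬p is F. ✗
— 1 world.

1 and 1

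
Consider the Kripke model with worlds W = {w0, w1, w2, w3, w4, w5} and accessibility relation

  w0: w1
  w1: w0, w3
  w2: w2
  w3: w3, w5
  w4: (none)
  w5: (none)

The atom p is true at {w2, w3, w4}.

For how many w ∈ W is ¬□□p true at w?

w0: □□p is F. ✓
w1: □□p is F. ✓
w2: □□p is T. ✗
w3: □□p is F. ✓
w4: □□p is T. ✗
w5: □□p is T. ✗
Satisfying worlds: {w0, w1, w3}.

3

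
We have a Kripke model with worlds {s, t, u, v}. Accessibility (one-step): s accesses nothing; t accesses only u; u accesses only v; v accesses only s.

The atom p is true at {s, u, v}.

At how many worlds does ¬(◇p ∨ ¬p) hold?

s: ◇p ∨ ¬p is F. ✓
t: ◇p ∨ ¬p is T. ✗
u: ◇p ∨ ¬p is T. ✗
v: ◇p ∨ ¬p is T. ✗
Satisfying worlds: {s}.

1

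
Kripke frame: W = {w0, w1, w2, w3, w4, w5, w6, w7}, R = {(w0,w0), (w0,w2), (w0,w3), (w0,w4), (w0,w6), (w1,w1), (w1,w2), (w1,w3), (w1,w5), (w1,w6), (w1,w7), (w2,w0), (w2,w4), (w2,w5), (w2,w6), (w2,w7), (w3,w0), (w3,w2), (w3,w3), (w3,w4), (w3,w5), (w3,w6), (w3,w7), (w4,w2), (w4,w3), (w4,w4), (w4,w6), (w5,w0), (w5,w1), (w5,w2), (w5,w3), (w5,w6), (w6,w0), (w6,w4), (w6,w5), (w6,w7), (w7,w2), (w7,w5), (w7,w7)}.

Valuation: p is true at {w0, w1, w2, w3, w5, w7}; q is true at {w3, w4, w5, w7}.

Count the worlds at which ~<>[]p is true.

3

w0: <>[]p is F. ✓
w1: <>[]p is T. ✗
w2: <>[]p is T. ✗
w3: <>[]p is T. ✗
w4: <>[]p is F. ✓
w5: <>[]p is F. ✓
w6: <>[]p is T. ✗
w7: <>[]p is T. ✗
Satisfying worlds: {w0, w4, w5}.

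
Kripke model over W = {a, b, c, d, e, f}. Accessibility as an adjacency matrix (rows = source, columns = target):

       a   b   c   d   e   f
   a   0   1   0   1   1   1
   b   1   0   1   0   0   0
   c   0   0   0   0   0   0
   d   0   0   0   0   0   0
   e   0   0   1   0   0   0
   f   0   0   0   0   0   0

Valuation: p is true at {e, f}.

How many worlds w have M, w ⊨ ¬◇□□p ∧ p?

1

a: ¬◇□□p is F, p is F. ✗
b: ¬◇□□p is F, p is F. ✗
c: ¬◇□□p is T, p is F. ✗
d: ¬◇□□p is T, p is F. ✗
e: ¬◇□□p is F, p is T. ✗
f: ¬◇□□p is T, p is T. ✓
Satisfying worlds: {f}.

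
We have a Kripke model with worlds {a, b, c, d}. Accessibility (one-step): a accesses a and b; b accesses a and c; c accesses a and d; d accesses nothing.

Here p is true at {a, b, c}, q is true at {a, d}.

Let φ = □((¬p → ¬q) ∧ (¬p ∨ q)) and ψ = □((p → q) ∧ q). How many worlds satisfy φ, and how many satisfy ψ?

For □((¬p → ¬q) ∧ (¬p ∨ q)):
a: successors {a, b}; (¬p → ¬q) ∧ (¬p ∨ q) there: a:T, b:F. ✗
b: successors {a, c}; (¬p → ¬q) ∧ (¬p ∨ q) there: a:T, c:F. ✗
c: successors {a, d}; (¬p → ¬q) ∧ (¬p ∨ q) there: a:T, d:F. ✗
d: no successors, so □((¬p → ¬q) ∧ (¬p ∨ q)) holds vacuously. ✓
— 1 world.
For □((p → q) ∧ q):
a: successors {a, b}; (p → q) ∧ q there: a:T, b:F. ✗
b: successors {a, c}; (p → q) ∧ q there: a:T, c:F. ✗
c: successors {a, d}; (p → q) ∧ q there: a:T, d:T. ✓
d: no successors, so □((p → q) ∧ q) holds vacuously. ✓
— 2 worlds.

1 and 2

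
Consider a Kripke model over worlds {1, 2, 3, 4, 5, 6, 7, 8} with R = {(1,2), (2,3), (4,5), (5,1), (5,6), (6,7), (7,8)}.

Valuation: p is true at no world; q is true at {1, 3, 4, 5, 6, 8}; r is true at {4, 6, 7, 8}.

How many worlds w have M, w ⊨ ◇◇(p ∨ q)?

1: successors {2}; ◇(p ∨ q) there: 2:T. ✓
2: successors {3}; ◇(p ∨ q) there: 3:F. ✗
3: no successors, so ◇◇(p ∨ q) fails. ✗
4: successors {5}; ◇(p ∨ q) there: 5:T. ✓
5: successors {1, 6}; ◇(p ∨ q) there: 1:F, 6:F. ✗
6: successors {7}; ◇(p ∨ q) there: 7:T. ✓
7: successors {8}; ◇(p ∨ q) there: 8:F. ✗
8: no successors, so ◇◇(p ∨ q) fails. ✗
Satisfying worlds: {1, 4, 6}.

3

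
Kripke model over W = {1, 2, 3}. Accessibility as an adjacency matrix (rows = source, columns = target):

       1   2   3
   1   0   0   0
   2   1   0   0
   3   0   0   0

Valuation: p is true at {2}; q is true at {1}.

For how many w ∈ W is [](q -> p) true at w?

2

1: no successors, so [](q -> p) holds vacuously. ✓
2: successors {1}; q -> p there: 1:F. ✗
3: no successors, so [](q -> p) holds vacuously. ✓
Satisfying worlds: {1, 3}.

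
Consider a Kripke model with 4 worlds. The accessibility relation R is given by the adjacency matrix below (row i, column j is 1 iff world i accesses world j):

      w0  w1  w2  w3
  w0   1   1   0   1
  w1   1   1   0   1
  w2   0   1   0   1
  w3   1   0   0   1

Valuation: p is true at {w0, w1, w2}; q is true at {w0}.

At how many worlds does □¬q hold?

w0: successors {w0, w1, w3}; ¬q there: w0:F, w1:T, w3:T. ✗
w1: successors {w0, w1, w3}; ¬q there: w0:F, w1:T, w3:T. ✗
w2: successors {w1, w3}; ¬q there: w1:T, w3:T. ✓
w3: successors {w0, w3}; ¬q there: w0:F, w3:T. ✗
Satisfying worlds: {w2}.

1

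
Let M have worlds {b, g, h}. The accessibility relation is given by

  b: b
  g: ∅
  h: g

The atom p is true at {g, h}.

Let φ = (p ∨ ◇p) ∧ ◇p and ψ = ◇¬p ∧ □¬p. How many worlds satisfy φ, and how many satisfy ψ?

For (p ∨ ◇p) ∧ ◇p:
b: p ∨ ◇p is F, ◇p is F. ✗
g: p ∨ ◇p is T, ◇p is F. ✗
h: p ∨ ◇p is T, ◇p is T. ✓
— 1 world.
For ◇¬p ∧ □¬p:
b: ◇¬p is T, □¬p is T. ✓
g: ◇¬p is F, □¬p is T. ✗
h: ◇¬p is F, □¬p is F. ✗
— 1 world.

1 and 1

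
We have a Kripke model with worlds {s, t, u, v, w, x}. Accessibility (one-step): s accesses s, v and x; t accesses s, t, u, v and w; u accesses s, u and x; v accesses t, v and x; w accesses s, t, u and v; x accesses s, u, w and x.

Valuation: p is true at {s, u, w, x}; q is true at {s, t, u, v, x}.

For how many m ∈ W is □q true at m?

s: successors {s, v, x}; q there: s:T, v:T, x:T. ✓
t: successors {s, t, u, v, w}; q there: s:T, t:T, u:T, v:T, w:F. ✗
u: successors {s, u, x}; q there: s:T, u:T, x:T. ✓
v: successors {t, v, x}; q there: t:T, v:T, x:T. ✓
w: successors {s, t, u, v}; q there: s:T, t:T, u:T, v:T. ✓
x: successors {s, u, w, x}; q there: s:T, u:T, w:F, x:T. ✗
Satisfying worlds: {s, u, v, w}.

4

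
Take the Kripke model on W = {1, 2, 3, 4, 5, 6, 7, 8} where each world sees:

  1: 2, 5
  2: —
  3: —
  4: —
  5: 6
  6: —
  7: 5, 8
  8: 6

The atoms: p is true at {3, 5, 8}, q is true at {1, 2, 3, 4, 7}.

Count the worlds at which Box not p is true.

6

1: successors {2, 5}; not p there: 2:T, 5:F. ✗
2: no successors, so Box not p holds vacuously. ✓
3: no successors, so Box not p holds vacuously. ✓
4: no successors, so Box not p holds vacuously. ✓
5: successors {6}; not p there: 6:T. ✓
6: no successors, so Box not p holds vacuously. ✓
7: successors {5, 8}; not p there: 5:F, 8:F. ✗
8: successors {6}; not p there: 6:T. ✓
Satisfying worlds: {2, 3, 4, 5, 6, 8}.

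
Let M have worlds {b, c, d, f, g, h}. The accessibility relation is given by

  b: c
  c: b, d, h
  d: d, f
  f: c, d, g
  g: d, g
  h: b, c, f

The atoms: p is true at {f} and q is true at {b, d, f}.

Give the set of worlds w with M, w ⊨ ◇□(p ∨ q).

{c, d, f, g}

b: successors {c}; □(p ∨ q) there: c:F. ✗
c: successors {b, d, h}; □(p ∨ q) there: b:F, d:T, h:F. ✓
d: successors {d, f}; □(p ∨ q) there: d:T, f:F. ✓
f: successors {c, d, g}; □(p ∨ q) there: c:F, d:T, g:F. ✓
g: successors {d, g}; □(p ∨ q) there: d:T, g:F. ✓
h: successors {b, c, f}; □(p ∨ q) there: b:F, c:F, f:F. ✗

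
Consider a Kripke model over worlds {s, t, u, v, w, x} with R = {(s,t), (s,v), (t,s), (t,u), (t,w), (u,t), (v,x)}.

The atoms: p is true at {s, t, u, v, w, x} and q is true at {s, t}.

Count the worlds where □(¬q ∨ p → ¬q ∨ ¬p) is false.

3

s: successors {t, v}; ¬q ∨ p → ¬q ∨ ¬p there: t:F, v:T. ✗
t: successors {s, u, w}; ¬q ∨ p → ¬q ∨ ¬p there: s:F, u:T, w:T. ✗
u: successors {t}; ¬q ∨ p → ¬q ∨ ¬p there: t:F. ✗
v: successors {x}; ¬q ∨ p → ¬q ∨ ¬p there: x:T. ✓
w: no successors, so □(¬q ∨ p → ¬q ∨ ¬p) holds vacuously. ✓
x: no successors, so □(¬q ∨ p → ¬q ∨ ¬p) holds vacuously. ✓
Satisfying worlds: {v, w, x}.
So □(¬q ∨ p → ¬q ∨ ¬p) fails at the other 3 worlds.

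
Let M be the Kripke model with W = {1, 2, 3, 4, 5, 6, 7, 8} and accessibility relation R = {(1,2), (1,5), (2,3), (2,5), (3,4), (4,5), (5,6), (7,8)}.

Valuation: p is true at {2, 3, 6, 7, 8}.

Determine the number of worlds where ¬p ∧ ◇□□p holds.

3

1: ¬p is T, ◇□□p is T. ✓
2: ¬p is F, ◇□□p is T. ✗
3: ¬p is F, ◇□□p is T. ✗
4: ¬p is T, ◇□□p is T. ✓
5: ¬p is T, ◇□□p is T. ✓
6: ¬p is F, ◇□□p is F. ✗
7: ¬p is F, ◇□□p is T. ✗
8: ¬p is F, ◇□□p is F. ✗
Satisfying worlds: {1, 4, 5}.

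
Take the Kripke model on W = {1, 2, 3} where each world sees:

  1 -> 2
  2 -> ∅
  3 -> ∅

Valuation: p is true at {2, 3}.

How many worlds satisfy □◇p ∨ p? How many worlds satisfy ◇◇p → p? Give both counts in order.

2 and 3

For □◇p ∨ p:
1: □◇p is F, p is F. ✗
2: □◇p is T, p is T. ✓
3: □◇p is T, p is T. ✓
— 2 worlds.
For ◇◇p → p:
1: ◇◇p is F, p is F. ✓
2: ◇◇p is F, p is T. ✓
3: ◇◇p is F, p is T. ✓
— 3 worlds.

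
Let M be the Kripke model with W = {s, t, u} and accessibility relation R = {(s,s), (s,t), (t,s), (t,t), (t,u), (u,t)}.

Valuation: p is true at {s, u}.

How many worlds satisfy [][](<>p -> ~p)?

0

s: successors {s, t}; [](<>p -> ~p) there: s:F, t:F. ✗
t: successors {s, t, u}; [](<>p -> ~p) there: s:F, t:F, u:T. ✗
u: successors {t}; [](<>p -> ~p) there: t:F. ✗
Satisfying worlds: ∅.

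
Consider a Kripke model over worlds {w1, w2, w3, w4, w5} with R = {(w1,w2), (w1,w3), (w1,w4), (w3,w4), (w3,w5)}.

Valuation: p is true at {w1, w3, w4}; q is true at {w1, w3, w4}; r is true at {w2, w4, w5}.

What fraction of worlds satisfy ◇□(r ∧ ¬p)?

w1: successors {w2, w3, w4}; □(r ∧ ¬p) there: w2:T, w3:F, w4:T. ✓
w2: no successors, so ◇□(r ∧ ¬p) fails. ✗
w3: successors {w4, w5}; □(r ∧ ¬p) there: w4:T, w5:T. ✓
w4: no successors, so ◇□(r ∧ ¬p) fails. ✗
w5: no successors, so ◇□(r ∧ ¬p) fails. ✗
That's 2 of 5 worlds, so 2/5.

2/5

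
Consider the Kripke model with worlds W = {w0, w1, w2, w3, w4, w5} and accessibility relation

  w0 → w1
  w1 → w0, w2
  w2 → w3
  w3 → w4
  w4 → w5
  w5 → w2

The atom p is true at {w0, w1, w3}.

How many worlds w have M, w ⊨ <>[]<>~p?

w0: successors {w1}; []<>~p there: w1:F. ✗
w1: successors {w0, w2}; []<>~p there: w0:T, w2:T. ✓
w2: successors {w3}; []<>~p there: w3:T. ✓
w3: successors {w4}; []<>~p there: w4:T. ✓
w4: successors {w5}; []<>~p there: w5:F. ✗
w5: successors {w2}; []<>~p there: w2:T. ✓
Satisfying worlds: {w1, w2, w3, w5}.

4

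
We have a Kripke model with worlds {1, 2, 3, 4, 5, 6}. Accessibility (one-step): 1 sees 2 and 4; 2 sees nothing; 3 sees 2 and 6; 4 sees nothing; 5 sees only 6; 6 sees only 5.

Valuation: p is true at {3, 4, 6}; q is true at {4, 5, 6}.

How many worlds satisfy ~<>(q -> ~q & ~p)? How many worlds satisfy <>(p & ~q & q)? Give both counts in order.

For ~<>(q -> ~q & ~p):
1: <>(q -> ~q & ~p) is T. ✗
2: <>(q -> ~q & ~p) is F. ✓
3: <>(q -> ~q & ~p) is T. ✗
4: <>(q -> ~q & ~p) is F. ✓
5: <>(q -> ~q & ~p) is F. ✓
6: <>(q -> ~q & ~p) is F. ✓
— 4 worlds.
For <>(p & ~q & q):
1: successors {2, 4}; p & ~q & q there: 2:F, 4:F. ✗
2: no successors, so <>(p & ~q & q) fails. ✗
3: successors {2, 6}; p & ~q & q there: 2:F, 6:F. ✗
4: no successors, so <>(p & ~q & q) fails. ✗
5: successors {6}; p & ~q & q there: 6:F. ✗
6: successors {5}; p & ~q & q there: 5:F. ✗
— 0 worlds.

4 and 0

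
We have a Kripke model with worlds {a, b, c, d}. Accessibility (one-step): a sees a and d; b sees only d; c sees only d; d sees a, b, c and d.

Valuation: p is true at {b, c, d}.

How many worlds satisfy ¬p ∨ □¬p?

a: ¬p is T, □¬p is F. ✓
b: ¬p is F, □¬p is F. ✗
c: ¬p is F, □¬p is F. ✗
d: ¬p is F, □¬p is F. ✗
Satisfying worlds: {a}.

1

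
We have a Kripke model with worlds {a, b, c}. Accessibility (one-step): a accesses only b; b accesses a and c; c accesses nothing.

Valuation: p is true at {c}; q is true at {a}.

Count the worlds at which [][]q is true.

1

a: successors {b}; []q there: b:F. ✗
b: successors {a, c}; []q there: a:F, c:T. ✗
c: no successors, so [][]q holds vacuously. ✓
Satisfying worlds: {c}.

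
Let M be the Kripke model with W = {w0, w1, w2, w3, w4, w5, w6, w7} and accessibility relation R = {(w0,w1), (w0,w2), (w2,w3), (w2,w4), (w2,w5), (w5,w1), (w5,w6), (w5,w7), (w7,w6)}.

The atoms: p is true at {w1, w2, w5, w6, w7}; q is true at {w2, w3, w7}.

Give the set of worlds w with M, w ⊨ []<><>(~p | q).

{w1, w3, w4, w6}

w0: successors {w1, w2}; <><>(~p | q) there: w1:F, w2:T. ✗
w1: no successors, so []<><>(~p | q) holds vacuously. ✓
w2: successors {w3, w4, w5}; <><>(~p | q) there: w3:F, w4:F, w5:F. ✗
w3: no successors, so []<><>(~p | q) holds vacuously. ✓
w4: no successors, so []<><>(~p | q) holds vacuously. ✓
w5: successors {w1, w6, w7}; <><>(~p | q) there: w1:F, w6:F, w7:F. ✗
w6: no successors, so []<><>(~p | q) holds vacuously. ✓
w7: successors {w6}; <><>(~p | q) there: w6:F. ✗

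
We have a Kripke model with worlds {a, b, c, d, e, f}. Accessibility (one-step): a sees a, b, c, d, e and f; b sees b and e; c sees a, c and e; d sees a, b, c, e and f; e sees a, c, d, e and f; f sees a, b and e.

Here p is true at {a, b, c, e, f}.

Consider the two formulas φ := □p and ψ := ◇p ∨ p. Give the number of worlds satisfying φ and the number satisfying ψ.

4 and 6

For □p:
a: successors {a, b, c, d, e, f}; p there: a:T, b:T, c:T, d:F, e:T, f:T. ✗
b: successors {b, e}; p there: b:T, e:T. ✓
c: successors {a, c, e}; p there: a:T, c:T, e:T. ✓
d: successors {a, b, c, e, f}; p there: a:T, b:T, c:T, e:T, f:T. ✓
e: successors {a, c, d, e, f}; p there: a:T, c:T, d:F, e:T, f:T. ✗
f: successors {a, b, e}; p there: a:T, b:T, e:T. ✓
— 4 worlds.
For ◇p ∨ p:
a: ◇p is T, p is T. ✓
b: ◇p is T, p is T. ✓
c: ◇p is T, p is T. ✓
d: ◇p is T, p is F. ✓
e: ◇p is T, p is T. ✓
f: ◇p is T, p is T. ✓
— 6 worlds.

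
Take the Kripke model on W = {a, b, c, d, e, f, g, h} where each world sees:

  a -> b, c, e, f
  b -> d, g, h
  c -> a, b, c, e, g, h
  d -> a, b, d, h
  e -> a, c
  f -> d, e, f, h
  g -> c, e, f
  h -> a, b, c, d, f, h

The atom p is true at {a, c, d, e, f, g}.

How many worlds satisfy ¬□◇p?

0

a: □◇p is T. ✗
b: □◇p is T. ✗
c: □◇p is T. ✗
d: □◇p is T. ✗
e: □◇p is T. ✗
f: □◇p is T. ✗
g: □◇p is T. ✗
h: □◇p is T. ✗
Satisfying worlds: ∅.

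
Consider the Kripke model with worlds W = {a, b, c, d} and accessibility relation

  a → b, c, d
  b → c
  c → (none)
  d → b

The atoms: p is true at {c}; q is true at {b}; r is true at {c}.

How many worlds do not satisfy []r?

a: successors {b, c, d}; r there: b:F, c:T, d:F. ✗
b: successors {c}; r there: c:T. ✓
c: no successors, so []r holds vacuously. ✓
d: successors {b}; r there: b:F. ✗
Satisfying worlds: {b, c}.
So []r fails at the other 2 worlds.

2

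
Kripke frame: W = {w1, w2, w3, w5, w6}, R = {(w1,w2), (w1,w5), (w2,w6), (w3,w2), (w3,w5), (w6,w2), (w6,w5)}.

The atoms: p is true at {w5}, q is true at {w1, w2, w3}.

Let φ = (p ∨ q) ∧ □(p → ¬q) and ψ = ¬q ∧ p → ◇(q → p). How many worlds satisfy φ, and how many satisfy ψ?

4 and 4

For (p ∨ q) ∧ □(p → ¬q):
w1: p ∨ q is T, □(p → ¬q) is T. ✓
w2: p ∨ q is T, □(p → ¬q) is T. ✓
w3: p ∨ q is T, □(p → ¬q) is T. ✓
w5: p ∨ q is T, □(p → ¬q) is T. ✓
w6: p ∨ q is F, □(p → ¬q) is T. ✗
— 4 worlds.
For ¬q ∧ p → ◇(q → p):
w1: ¬q ∧ p is F, ◇(q → p) is T. ✓
w2: ¬q ∧ p is F, ◇(q → p) is T. ✓
w3: ¬q ∧ p is F, ◇(q → p) is T. ✓
w5: ¬q ∧ p is T, ◇(q → p) is F. ✗
w6: ¬q ∧ p is F, ◇(q → p) is T. ✓
— 4 worlds.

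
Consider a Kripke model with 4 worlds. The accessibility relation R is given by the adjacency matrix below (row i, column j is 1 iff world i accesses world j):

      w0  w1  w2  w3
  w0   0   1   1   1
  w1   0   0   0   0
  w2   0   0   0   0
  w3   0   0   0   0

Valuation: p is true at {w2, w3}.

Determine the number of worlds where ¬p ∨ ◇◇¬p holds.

2

w0: ¬p is T, ◇◇¬p is F. ✓
w1: ¬p is T, ◇◇¬p is F. ✓
w2: ¬p is F, ◇◇¬p is F. ✗
w3: ¬p is F, ◇◇¬p is F. ✗
Satisfying worlds: {w0, w1}.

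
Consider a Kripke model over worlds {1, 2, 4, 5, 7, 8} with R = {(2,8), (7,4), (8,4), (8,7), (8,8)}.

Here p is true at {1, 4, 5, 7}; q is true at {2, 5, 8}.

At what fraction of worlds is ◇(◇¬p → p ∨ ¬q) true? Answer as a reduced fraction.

1/3

1: no successors, so ◇(◇¬p → p ∨ ¬q) fails. ✗
2: successors {8}; ◇¬p → p ∨ ¬q there: 8:F. ✗
4: no successors, so ◇(◇¬p → p ∨ ¬q) fails. ✗
5: no successors, so ◇(◇¬p → p ∨ ¬q) fails. ✗
7: successors {4}; ◇¬p → p ∨ ¬q there: 4:T. ✓
8: successors {4, 7, 8}; ◇¬p → p ∨ ¬q there: 4:T, 7:T, 8:F. ✓
That's 2 of 6 worlds, so 2/6 = 1/3.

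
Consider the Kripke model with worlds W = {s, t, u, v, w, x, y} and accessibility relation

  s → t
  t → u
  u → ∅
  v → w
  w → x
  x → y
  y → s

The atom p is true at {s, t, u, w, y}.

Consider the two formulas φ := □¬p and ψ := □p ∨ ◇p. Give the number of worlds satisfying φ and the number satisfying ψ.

For □¬p:
s: successors {t}; ¬p there: t:F. ✗
t: successors {u}; ¬p there: u:F. ✗
u: no successors, so □¬p holds vacuously. ✓
v: successors {w}; ¬p there: w:F. ✗
w: successors {x}; ¬p there: x:T. ✓
x: successors {y}; ¬p there: y:F. ✗
y: successors {s}; ¬p there: s:F. ✗
— 2 worlds.
For □p ∨ ◇p:
s: □p is T, ◇p is T. ✓
t: □p is T, ◇p is T. ✓
u: □p is T, ◇p is F. ✓
v: □p is T, ◇p is T. ✓
w: □p is F, ◇p is F. ✗
x: □p is T, ◇p is T. ✓
y: □p is T, ◇p is T. ✓
— 6 worlds.

2 and 6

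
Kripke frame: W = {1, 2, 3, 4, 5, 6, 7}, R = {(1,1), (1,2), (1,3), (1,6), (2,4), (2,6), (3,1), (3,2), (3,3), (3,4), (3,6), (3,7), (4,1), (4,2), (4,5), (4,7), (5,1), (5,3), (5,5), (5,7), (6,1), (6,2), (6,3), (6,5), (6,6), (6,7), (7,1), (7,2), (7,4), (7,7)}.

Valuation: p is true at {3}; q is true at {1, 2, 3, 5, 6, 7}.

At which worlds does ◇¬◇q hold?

∅

1: successors {1, 2, 3, 6}; ¬◇q there: 1:F, 2:F, 3:F, 6:F. ✗
2: successors {4, 6}; ¬◇q there: 4:F, 6:F. ✗
3: successors {1, 2, 3, 4, 6, 7}; ¬◇q there: 1:F, 2:F, 3:F, 4:F, 6:F, 7:F. ✗
4: successors {1, 2, 5, 7}; ¬◇q there: 1:F, 2:F, 5:F, 7:F. ✗
5: successors {1, 3, 5, 7}; ¬◇q there: 1:F, 3:F, 5:F, 7:F. ✗
6: successors {1, 2, 3, 5, 6, 7}; ¬◇q there: 1:F, 2:F, 3:F, 5:F, 6:F, 7:F. ✗
7: successors {1, 2, 4, 7}; ¬◇q there: 1:F, 2:F, 4:F, 7:F. ✗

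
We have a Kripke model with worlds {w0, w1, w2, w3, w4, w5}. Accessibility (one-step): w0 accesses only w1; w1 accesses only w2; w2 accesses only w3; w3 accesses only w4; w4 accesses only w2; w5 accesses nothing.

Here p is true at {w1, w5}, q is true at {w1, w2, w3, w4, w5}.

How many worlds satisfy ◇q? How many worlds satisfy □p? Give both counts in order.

For ◇q:
w0: successors {w1}; q there: w1:T. ✓
w1: successors {w2}; q there: w2:T. ✓
w2: successors {w3}; q there: w3:T. ✓
w3: successors {w4}; q there: w4:T. ✓
w4: successors {w2}; q there: w2:T. ✓
w5: no successors, so ◇q fails. ✗
— 5 worlds.
For □p:
w0: successors {w1}; p there: w1:T. ✓
w1: successors {w2}; p there: w2:F. ✗
w2: successors {w3}; p there: w3:F. ✗
w3: successors {w4}; p there: w4:F. ✗
w4: successors {w2}; p there: w2:F. ✗
w5: no successors, so □p holds vacuously. ✓
— 2 worlds.

5 and 2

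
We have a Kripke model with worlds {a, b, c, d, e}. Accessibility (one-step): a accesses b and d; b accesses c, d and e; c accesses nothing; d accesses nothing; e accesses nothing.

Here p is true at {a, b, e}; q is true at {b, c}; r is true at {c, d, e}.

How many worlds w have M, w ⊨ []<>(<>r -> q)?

3

a: successors {b, d}; <>(<>r -> q) there: b:T, d:F. ✗
b: successors {c, d, e}; <>(<>r -> q) there: c:F, d:F, e:F. ✗
c: no successors, so []<>(<>r -> q) holds vacuously. ✓
d: no successors, so []<>(<>r -> q) holds vacuously. ✓
e: no successors, so []<>(<>r -> q) holds vacuously. ✓
Satisfying worlds: {c, d, e}.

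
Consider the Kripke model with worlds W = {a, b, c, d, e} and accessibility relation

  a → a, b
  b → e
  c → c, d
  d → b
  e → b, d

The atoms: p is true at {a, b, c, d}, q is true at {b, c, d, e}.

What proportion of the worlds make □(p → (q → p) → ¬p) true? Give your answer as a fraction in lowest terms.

1/5

a: successors {a, b}; p → (q → p) → ¬p there: a:F, b:F. ✗
b: successors {e}; p → (q → p) → ¬p there: e:T. ✓
c: successors {c, d}; p → (q → p) → ¬p there: c:F, d:F. ✗
d: successors {b}; p → (q → p) → ¬p there: b:F. ✗
e: successors {b, d}; p → (q → p) → ¬p there: b:F, d:F. ✗
That's 1 of 5 worlds, so 1/5.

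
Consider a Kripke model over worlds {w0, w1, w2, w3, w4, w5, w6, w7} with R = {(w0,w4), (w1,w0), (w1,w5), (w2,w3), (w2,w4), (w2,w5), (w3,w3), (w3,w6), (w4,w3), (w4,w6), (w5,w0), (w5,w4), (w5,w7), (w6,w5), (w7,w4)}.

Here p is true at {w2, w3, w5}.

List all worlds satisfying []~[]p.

{w0, w1, w2, w5, w6, w7}

w0: successors {w4}; ~[]p there: w4:T. ✓
w1: successors {w0, w5}; ~[]p there: w0:T, w5:T. ✓
w2: successors {w3, w4, w5}; ~[]p there: w3:T, w4:T, w5:T. ✓
w3: successors {w3, w6}; ~[]p there: w3:T, w6:F. ✗
w4: successors {w3, w6}; ~[]p there: w3:T, w6:F. ✗
w5: successors {w0, w4, w7}; ~[]p there: w0:T, w4:T, w7:T. ✓
w6: successors {w5}; ~[]p there: w5:T. ✓
w7: successors {w4}; ~[]p there: w4:T. ✓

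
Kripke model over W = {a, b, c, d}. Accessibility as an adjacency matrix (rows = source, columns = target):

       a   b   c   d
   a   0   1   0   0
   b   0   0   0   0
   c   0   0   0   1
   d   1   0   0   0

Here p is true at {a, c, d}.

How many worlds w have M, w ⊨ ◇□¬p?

2

a: successors {b}; □¬p there: b:T. ✓
b: no successors, so ◇□¬p fails. ✗
c: successors {d}; □¬p there: d:F. ✗
d: successors {a}; □¬p there: a:T. ✓
Satisfying worlds: {a, d}.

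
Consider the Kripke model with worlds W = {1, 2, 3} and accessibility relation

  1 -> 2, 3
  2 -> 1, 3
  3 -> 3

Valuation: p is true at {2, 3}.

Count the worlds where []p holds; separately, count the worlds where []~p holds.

2 and 0

For []p:
1: successors {2, 3}; p there: 2:T, 3:T. ✓
2: successors {1, 3}; p there: 1:F, 3:T. ✗
3: successors {3}; p there: 3:T. ✓
— 2 worlds.
For []~p:
1: successors {2, 3}; ~p there: 2:F, 3:F. ✗
2: successors {1, 3}; ~p there: 1:T, 3:F. ✗
3: successors {3}; ~p there: 3:F. ✗
— 0 worlds.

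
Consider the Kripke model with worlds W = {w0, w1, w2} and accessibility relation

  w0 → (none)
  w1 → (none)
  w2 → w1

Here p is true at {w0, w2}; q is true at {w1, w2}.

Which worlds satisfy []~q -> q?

w0: []~q is T, q is F. ✗
w1: []~q is T, q is T. ✓
w2: []~q is F, q is T. ✓

{w1, w2}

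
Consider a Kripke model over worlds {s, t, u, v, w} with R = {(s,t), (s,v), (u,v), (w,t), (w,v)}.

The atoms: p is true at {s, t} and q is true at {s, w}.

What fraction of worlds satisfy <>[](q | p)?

3/5

s: successors {t, v}; [](q | p) there: t:T, v:T. ✓
t: no successors, so <>[](q | p) fails. ✗
u: successors {v}; [](q | p) there: v:T. ✓
v: no successors, so <>[](q | p) fails. ✗
w: successors {t, v}; [](q | p) there: t:T, v:T. ✓
That's 3 of 5 worlds, so 3/5.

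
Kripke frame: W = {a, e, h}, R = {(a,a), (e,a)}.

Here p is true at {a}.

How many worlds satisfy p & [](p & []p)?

a: p is T, [](p & []p) is T. ✓
e: p is F, [](p & []p) is T. ✗
h: p is F, [](p & []p) is T. ✗
Satisfying worlds: {a}.

1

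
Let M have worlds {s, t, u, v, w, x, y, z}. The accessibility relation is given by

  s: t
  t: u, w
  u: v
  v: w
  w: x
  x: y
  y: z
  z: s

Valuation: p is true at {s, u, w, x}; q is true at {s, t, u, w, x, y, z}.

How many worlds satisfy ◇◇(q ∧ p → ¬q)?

4

s: successors {t}; ◇(q ∧ p → ¬q) there: t:F. ✗
t: successors {u, w}; ◇(q ∧ p → ¬q) there: u:T, w:F. ✓
u: successors {v}; ◇(q ∧ p → ¬q) there: v:F. ✗
v: successors {w}; ◇(q ∧ p → ¬q) there: w:F. ✗
w: successors {x}; ◇(q ∧ p → ¬q) there: x:T. ✓
x: successors {y}; ◇(q ∧ p → ¬q) there: y:T. ✓
y: successors {z}; ◇(q ∧ p → ¬q) there: z:F. ✗
z: successors {s}; ◇(q ∧ p → ¬q) there: s:T. ✓
Satisfying worlds: {t, w, x, z}.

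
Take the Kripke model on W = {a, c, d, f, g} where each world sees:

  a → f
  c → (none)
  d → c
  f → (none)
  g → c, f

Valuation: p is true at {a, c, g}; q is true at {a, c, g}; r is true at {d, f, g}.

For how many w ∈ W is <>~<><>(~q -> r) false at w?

2

a: successors {f}; ~<><>(~q -> r) there: f:T. ✓
c: no successors, so <>~<><>(~q -> r) fails. ✗
d: successors {c}; ~<><>(~q -> r) there: c:T. ✓
f: no successors, so <>~<><>(~q -> r) fails. ✗
g: successors {c, f}; ~<><>(~q -> r) there: c:T, f:T. ✓
Satisfying worlds: {a, d, g}.
So <>~<><>(~q -> r) fails at the other 2 worlds.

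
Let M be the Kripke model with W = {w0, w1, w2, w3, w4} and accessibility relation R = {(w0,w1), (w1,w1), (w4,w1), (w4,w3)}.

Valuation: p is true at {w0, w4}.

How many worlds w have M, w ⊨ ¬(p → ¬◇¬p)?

w0: p → ¬◇¬p is F. ✓
w1: p → ¬◇¬p is T. ✗
w2: p → ¬◇¬p is T. ✗
w3: p → ¬◇¬p is T. ✗
w4: p → ¬◇¬p is F. ✓
Satisfying worlds: {w0, w4}.

2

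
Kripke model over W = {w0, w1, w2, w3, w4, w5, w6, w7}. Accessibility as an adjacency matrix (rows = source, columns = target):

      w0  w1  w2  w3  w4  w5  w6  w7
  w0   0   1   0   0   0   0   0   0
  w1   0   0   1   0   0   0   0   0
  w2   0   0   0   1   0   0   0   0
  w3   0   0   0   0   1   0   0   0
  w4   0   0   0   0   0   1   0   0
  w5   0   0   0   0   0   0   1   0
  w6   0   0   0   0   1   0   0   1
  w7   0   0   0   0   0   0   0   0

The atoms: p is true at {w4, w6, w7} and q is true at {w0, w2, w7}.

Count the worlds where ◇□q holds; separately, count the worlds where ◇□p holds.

For ◇□q:
w0: successors {w1}; □q there: w1:T. ✓
w1: successors {w2}; □q there: w2:F. ✗
w2: successors {w3}; □q there: w3:F. ✗
w3: successors {w4}; □q there: w4:F. ✗
w4: successors {w5}; □q there: w5:F. ✗
w5: successors {w6}; □q there: w6:F. ✗
w6: successors {w4, w7}; □q there: w4:F, w7:T. ✓
w7: no successors, so ◇□q fails. ✗
— 2 worlds.
For ◇□p:
w0: successors {w1}; □p there: w1:F. ✗
w1: successors {w2}; □p there: w2:F. ✗
w2: successors {w3}; □p there: w3:T. ✓
w3: successors {w4}; □p there: w4:F. ✗
w4: successors {w5}; □p there: w5:T. ✓
w5: successors {w6}; □p there: w6:T. ✓
w6: successors {w4, w7}; □p there: w4:F, w7:T. ✓
w7: no successors, so ◇□p fails. ✗
— 4 worlds.

2 and 4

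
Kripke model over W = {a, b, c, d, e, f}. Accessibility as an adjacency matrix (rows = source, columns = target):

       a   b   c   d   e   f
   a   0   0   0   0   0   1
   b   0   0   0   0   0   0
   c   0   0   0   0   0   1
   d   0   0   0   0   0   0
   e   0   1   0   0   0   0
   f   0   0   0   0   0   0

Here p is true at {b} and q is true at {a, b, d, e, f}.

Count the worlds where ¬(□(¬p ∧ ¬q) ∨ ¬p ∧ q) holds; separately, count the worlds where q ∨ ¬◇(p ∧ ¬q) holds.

For ¬(□(¬p ∧ ¬q) ∨ ¬p ∧ q):
a: □(¬p ∧ ¬q) ∨ ¬p ∧ q is T. ✗
b: □(¬p ∧ ¬q) ∨ ¬p ∧ q is T. ✗
c: □(¬p ∧ ¬q) ∨ ¬p ∧ q is F. ✓
d: □(¬p ∧ ¬q) ∨ ¬p ∧ q is T. ✗
e: □(¬p ∧ ¬q) ∨ ¬p ∧ q is T. ✗
f: □(¬p ∧ ¬q) ∨ ¬p ∧ q is T. ✗
— 1 world.
For q ∨ ¬◇(p ∧ ¬q):
a: q is T, ¬◇(p ∧ ¬q) is T. ✓
b: q is T, ¬◇(p ∧ ¬q) is T. ✓
c: q is F, ¬◇(p ∧ ¬q) is T. ✓
d: q is T, ¬◇(p ∧ ¬q) is T. ✓
e: q is T, ¬◇(p ∧ ¬q) is T. ✓
f: q is T, ¬◇(p ∧ ¬q) is T. ✓
— 6 worlds.

1 and 6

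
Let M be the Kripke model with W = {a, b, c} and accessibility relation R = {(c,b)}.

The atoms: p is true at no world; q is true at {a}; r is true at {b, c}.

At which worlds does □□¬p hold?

{a, b, c}

a: no successors, so □□¬p holds vacuously. ✓
b: no successors, so □□¬p holds vacuously. ✓
c: successors {b}; □¬p there: b:T. ✓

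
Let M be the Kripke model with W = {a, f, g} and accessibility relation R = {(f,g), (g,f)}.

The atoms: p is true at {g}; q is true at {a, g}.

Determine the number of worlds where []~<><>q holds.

a: no successors, so []~<><>q holds vacuously. ✓
f: successors {g}; ~<><>q there: g:F. ✗
g: successors {f}; ~<><>q there: f:T. ✓
Satisfying worlds: {a, g}.

2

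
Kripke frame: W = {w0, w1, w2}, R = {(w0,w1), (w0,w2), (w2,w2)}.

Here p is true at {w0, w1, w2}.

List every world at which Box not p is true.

{w1}

w0: successors {w1, w2}; not p there: w1:F, w2:F. ✗
w1: no successors, so Box not p holds vacuously. ✓
w2: successors {w2}; not p there: w2:F. ✗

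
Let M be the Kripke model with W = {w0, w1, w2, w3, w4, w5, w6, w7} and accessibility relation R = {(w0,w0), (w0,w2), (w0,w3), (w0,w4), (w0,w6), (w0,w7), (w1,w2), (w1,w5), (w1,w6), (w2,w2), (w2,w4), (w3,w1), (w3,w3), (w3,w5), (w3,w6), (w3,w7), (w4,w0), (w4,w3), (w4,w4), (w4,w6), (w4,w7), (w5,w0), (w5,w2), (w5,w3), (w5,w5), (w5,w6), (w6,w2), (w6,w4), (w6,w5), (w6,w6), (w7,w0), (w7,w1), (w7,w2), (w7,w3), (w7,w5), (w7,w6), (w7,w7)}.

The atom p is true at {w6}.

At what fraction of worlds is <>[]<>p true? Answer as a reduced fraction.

w0: successors {w0, w2, w3, w4, w6, w7}; []<>p there: w0:F, w2:F, w3:T, w4:T, w6:F, w7:F. ✓
w1: successors {w2, w5, w6}; []<>p there: w2:F, w5:F, w6:F. ✗
w2: successors {w2, w4}; []<>p there: w2:F, w4:T. ✓
w3: successors {w1, w3, w5, w6, w7}; []<>p there: w1:F, w3:T, w5:F, w6:F, w7:F. ✓
w4: successors {w0, w3, w4, w6, w7}; []<>p there: w0:F, w3:T, w4:T, w6:F, w7:F. ✓
w5: successors {w0, w2, w3, w5, w6}; []<>p there: w0:F, w2:F, w3:T, w5:F, w6:F. ✓
w6: successors {w2, w4, w5, w6}; []<>p there: w2:F, w4:T, w5:F, w6:F. ✓
w7: successors {w0, w1, w2, w3, w5, w6, w7}; []<>p there: w0:F, w1:F, w2:F, w3:T, w5:F, w6:F, w7:F. ✓
That's 7 of 8 worlds, so 7/8.

7/8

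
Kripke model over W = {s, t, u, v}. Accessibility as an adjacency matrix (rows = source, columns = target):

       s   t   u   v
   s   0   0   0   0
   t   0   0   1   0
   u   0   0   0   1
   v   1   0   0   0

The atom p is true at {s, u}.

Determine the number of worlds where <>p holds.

s: no successors, so <>p fails. ✗
t: successors {u}; p there: u:T. ✓
u: successors {v}; p there: v:F. ✗
v: successors {s}; p there: s:T. ✓
Satisfying worlds: {t, v}.

2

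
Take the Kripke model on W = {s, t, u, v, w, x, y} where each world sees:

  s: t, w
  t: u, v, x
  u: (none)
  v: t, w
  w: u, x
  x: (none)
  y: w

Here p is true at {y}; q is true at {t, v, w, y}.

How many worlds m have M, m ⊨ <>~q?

s: successors {t, w}; ~q there: t:F, w:F. ✗
t: successors {u, v, x}; ~q there: u:T, v:F, x:T. ✓
u: no successors, so <>~q fails. ✗
v: successors {t, w}; ~q there: t:F, w:F. ✗
w: successors {u, x}; ~q there: u:T, x:T. ✓
x: no successors, so <>~q fails. ✗
y: successors {w}; ~q there: w:F. ✗
Satisfying worlds: {t, w}.

2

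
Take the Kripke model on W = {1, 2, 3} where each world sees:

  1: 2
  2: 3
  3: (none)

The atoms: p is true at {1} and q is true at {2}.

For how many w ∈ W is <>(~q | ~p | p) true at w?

1: successors {2}; ~q | ~p | p there: 2:T. ✓
2: successors {3}; ~q | ~p | p there: 3:T. ✓
3: no successors, so <>(~q | ~p | p) fails. ✗
Satisfying worlds: {1, 2}.

2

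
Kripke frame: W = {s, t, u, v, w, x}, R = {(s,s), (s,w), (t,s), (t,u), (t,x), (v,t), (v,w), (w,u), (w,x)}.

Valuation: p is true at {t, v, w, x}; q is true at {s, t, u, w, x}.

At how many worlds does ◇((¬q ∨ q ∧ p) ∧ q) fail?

s: successors {s, w}; (¬q ∨ q ∧ p) ∧ q there: s:F, w:T. ✓
t: successors {s, u, x}; (¬q ∨ q ∧ p) ∧ q there: s:F, u:F, x:T. ✓
u: no successors, so ◇((¬q ∨ q ∧ p) ∧ q) fails. ✗
v: successors {t, w}; (¬q ∨ q ∧ p) ∧ q there: t:T, w:T. ✓
w: successors {u, x}; (¬q ∨ q ∧ p) ∧ q there: u:F, x:T. ✓
x: no successors, so ◇((¬q ∨ q ∧ p) ∧ q) fails. ✗
Satisfying worlds: {s, t, v, w}.
So ◇((¬q ∨ q ∧ p) ∧ q) fails at the other 2 worlds.

2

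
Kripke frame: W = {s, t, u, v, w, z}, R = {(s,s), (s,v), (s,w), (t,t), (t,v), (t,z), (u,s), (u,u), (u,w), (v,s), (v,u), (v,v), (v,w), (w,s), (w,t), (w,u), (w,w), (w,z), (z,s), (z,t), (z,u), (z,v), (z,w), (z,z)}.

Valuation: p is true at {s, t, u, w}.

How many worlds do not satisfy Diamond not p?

1

s: successors {s, v, w}; not p there: s:F, v:T, w:F. ✓
t: successors {t, v, z}; not p there: t:F, v:T, z:T. ✓
u: successors {s, u, w}; not p there: s:F, u:F, w:F. ✗
v: successors {s, u, v, w}; not p there: s:F, u:F, v:T, w:F. ✓
w: successors {s, t, u, w, z}; not p there: s:F, t:F, u:F, w:F, z:T. ✓
z: successors {s, t, u, v, w, z}; not p there: s:F, t:F, u:F, v:T, w:F, z:T. ✓
Satisfying worlds: {s, t, v, w, z}.
So Diamond not p fails at the other 1 world.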